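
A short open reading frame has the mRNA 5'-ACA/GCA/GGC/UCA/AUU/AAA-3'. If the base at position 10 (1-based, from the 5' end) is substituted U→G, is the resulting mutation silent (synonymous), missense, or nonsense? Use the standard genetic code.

Position 10 falls in codon 4: UCA → Ser.
After the substitution the codon is GCA → Ala.
Ser ≠ Ala, so this is a missense mutation.

missense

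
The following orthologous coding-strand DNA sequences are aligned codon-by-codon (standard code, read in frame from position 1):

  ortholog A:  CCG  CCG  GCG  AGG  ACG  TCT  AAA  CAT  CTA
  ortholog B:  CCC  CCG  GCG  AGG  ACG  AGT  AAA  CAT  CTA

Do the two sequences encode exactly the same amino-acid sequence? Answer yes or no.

Codon 1: CCG Pro / CCC Pro — synonymous.
Codon 2: CCG Pro / CCG Pro — identical.
Codon 3: GCG Ala / GCG Ala — identical.
Codon 4: AGG Arg / AGG Arg — identical.
Codon 5: ACG Thr / ACG Thr — identical.
Codon 6: TCT Ser / AGT Ser — synonymous.
Codon 7: AAA Lys / AAA Lys — identical.
Codon 8: CAT His / CAT His — identical.
Codon 9: CTA Leu / CTA Leu — identical.
Nonsynonymous differences: 0 → same protein.

yes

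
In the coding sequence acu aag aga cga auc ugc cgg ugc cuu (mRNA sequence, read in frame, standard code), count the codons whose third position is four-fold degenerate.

4

Codon 1 ACU (Thr): third position 4-fold.
Codon 2 AAG (Lys): third position 2-fold.
Codon 3 AGA (Arg): third position 2-fold.
Codon 4 CGA (Arg): third position 4-fold.
Codon 5 AUC (Ile): third position 3-fold.
Codon 6 UGC (Cys): third position 2-fold.
Codon 7 CGG (Arg): third position 4-fold.
Codon 8 UGC (Cys): third position 2-fold.
Codon 9 CUU (Leu): third position 4-fold.
Four-fold degenerate third positions: 4.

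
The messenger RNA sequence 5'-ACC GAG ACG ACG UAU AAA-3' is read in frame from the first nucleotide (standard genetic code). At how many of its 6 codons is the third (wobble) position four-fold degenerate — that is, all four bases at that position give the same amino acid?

Codon 1 ACC (Thr): third position 4-fold.
Codon 2 GAG (Glu): third position 2-fold.
Codon 3 ACG (Thr): third position 4-fold.
Codon 4 ACG (Thr): third position 4-fold.
Codon 5 UAU (Tyr): third position 2-fold.
Codon 6 AAA (Lys): third position 2-fold.
Four-fold degenerate third positions: 3.

3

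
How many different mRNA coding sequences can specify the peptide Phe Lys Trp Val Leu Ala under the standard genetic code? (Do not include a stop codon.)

384

Phe: 2 codons.
Lys: 2 codons.
Trp: 1 codon.
Val: 4 codons.
Leu: 6 codons.
Ala: 4 codons.
2 × 2 × 1 × 4 × 6 × 4 = 384.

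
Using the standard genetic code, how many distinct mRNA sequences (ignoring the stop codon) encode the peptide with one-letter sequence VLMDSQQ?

1152

Val: 4 codons.
Leu: 6 codons.
Met: 1 codon.
Asp: 2 codons.
Ser: 6 codons.
Gln: 2 codons.
Gln: 2 codons.
4 × 6 × 1 × 2 × 6 × 2 × 2 = 1152.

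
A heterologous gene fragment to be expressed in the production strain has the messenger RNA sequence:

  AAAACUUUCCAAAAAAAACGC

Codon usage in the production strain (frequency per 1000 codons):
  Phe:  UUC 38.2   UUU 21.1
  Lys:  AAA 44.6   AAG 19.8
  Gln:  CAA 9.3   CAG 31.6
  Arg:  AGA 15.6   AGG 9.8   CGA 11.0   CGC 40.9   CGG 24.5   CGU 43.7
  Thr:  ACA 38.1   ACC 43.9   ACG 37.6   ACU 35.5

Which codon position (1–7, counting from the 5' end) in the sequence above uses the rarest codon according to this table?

Codon 1 AAA (Lys): 44.6 per 1000.
Codon 2 ACU (Thr): 35.5 per 1000.
Codon 3 UUC (Phe): 38.2 per 1000.
Codon 4 CAA (Gln): 9.3 per 1000.
Codon 5 AAA (Lys): 44.6 per 1000.
Codon 6 AAA (Lys): 44.6 per 1000.
Codon 7 CGC (Arg): 40.9 per 1000.
Lowest frequency is 9.3 at codon 4.

4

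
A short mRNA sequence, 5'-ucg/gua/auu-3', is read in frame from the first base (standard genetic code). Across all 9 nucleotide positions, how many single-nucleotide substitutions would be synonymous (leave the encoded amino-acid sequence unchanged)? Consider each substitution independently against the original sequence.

Codon 1 (UCG, Ser): 3 synonymous substitutions.
Codon 2 (GUA, Val): 3 synonymous substitutions.
Codon 3 (AUU, Ile): 2 synonymous substitutions.
Total: 3 + 3 + 2 = 8.

8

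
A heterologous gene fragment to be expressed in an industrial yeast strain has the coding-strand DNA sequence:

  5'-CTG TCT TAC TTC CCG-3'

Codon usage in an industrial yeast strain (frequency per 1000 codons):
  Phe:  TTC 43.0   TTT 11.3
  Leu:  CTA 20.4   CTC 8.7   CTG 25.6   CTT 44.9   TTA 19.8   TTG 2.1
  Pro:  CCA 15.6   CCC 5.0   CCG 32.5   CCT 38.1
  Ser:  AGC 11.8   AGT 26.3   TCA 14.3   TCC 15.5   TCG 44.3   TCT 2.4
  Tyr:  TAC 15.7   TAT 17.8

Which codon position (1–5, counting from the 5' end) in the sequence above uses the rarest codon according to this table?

2

Codon 1 CTG (Leu): 25.6 per 1000.
Codon 2 TCT (Ser): 2.4 per 1000.
Codon 3 TAC (Tyr): 15.7 per 1000.
Codon 4 TTC (Phe): 43.0 per 1000.
Codon 5 CCG (Pro): 32.5 per 1000.
Lowest frequency is 2.4 at codon 2.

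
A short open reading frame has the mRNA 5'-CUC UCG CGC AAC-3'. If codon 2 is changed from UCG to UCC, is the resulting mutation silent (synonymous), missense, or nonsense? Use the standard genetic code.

Position 6 falls in codon 2: UCG → Ser.
After the substitution the codon is UCC → Ser.
Both encode Ser, so the change is synonymous.

silent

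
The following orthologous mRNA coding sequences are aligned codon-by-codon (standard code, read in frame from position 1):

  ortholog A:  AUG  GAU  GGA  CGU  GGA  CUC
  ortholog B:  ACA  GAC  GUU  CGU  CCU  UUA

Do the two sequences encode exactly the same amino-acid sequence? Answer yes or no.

Codon 1: AUG Met / ACA Thr — nonsynonymous.
Codon 2: GAU Asp / GAC Asp — synonymous.
Codon 3: GGA Gly / GUU Val — nonsynonymous.
Codon 4: CGU Arg / CGU Arg — identical.
Codon 5: GGA Gly / CCU Pro — nonsynonymous.
Codon 6: CUC Leu / UUA Leu — synonymous.
Nonsynonymous differences: 3 → different protein.

no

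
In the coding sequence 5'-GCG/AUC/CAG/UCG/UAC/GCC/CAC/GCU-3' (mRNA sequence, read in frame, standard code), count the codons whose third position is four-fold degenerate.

4

Codon 1 GCG (Ala): third position 4-fold.
Codon 2 AUC (Ile): third position 3-fold.
Codon 3 CAG (Gln): third position 2-fold.
Codon 4 UCG (Ser): third position 4-fold.
Codon 5 UAC (Tyr): third position 2-fold.
Codon 6 GCC (Ala): third position 4-fold.
Codon 7 CAC (His): third position 2-fold.
Codon 8 GCU (Ala): third position 4-fold.
Four-fold degenerate third positions: 4.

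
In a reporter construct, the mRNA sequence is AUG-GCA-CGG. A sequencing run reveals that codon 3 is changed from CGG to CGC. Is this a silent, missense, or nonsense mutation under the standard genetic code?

silent

Position 9 falls in codon 3: CGG → Arg.
After the substitution the codon is CGC → Arg.
Both encode Arg, so the change is synonymous.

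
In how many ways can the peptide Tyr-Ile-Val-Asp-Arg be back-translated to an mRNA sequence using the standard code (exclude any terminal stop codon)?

288

Tyr: 2 codons.
Ile: 3 codons.
Val: 4 codons.
Asp: 2 codons.
Arg: 6 codons.
2 × 3 × 4 × 2 × 6 = 288.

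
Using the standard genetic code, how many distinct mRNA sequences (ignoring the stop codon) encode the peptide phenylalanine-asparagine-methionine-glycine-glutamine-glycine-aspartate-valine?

Phe: 2 codons.
Asn: 2 codons.
Met: 1 codon.
Gly: 4 codons.
Gln: 2 codons.
Gly: 4 codons.
Asp: 2 codons.
Val: 4 codons.
2 × 2 × 1 × 4 × 2 × 4 × 2 × 4 = 1024.

1024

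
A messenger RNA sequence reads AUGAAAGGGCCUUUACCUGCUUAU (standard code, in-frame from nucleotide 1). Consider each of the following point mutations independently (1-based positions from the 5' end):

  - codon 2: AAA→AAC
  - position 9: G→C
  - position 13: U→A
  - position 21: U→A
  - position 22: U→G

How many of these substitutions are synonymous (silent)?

Codon 2: AAA (Lys) → AAC (Asn) — missense.
Codon 3: GGG (Gly) → GGC (Gly) — synonymous.
Codon 5: UUA (Leu) → AUA (Ile) — missense.
Codon 7: GCU (Ala) → GCA (Ala) — synonymous.
Codon 8: UAU (Tyr) → GAU (Asp) — missense.
Synonymous: 2 of 5.

2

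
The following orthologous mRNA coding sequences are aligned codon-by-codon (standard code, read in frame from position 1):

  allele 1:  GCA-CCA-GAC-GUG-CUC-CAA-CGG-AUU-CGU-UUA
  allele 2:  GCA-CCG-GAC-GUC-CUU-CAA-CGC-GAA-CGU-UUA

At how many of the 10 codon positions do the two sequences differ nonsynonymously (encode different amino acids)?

1

Codon 1: GCA Ala / GCA Ala — identical.
Codon 2: CCA Pro / CCG Pro — synonymous.
Codon 3: GAC Asp / GAC Asp — identical.
Codon 4: GUG Val / GUC Val — synonymous.
Codon 5: CUC Leu / CUU Leu — synonymous.
Codon 6: CAA Gln / CAA Gln — identical.
Codon 7: CGG Arg / CGC Arg — synonymous.
Codon 8: AUU Ile / GAA Glu — nonsynonymous.
Codon 9: CGU Arg / CGU Arg — identical.
Codon 10: UUA Leu / UUA Leu — identical.
Nonsynonymous differences: 1.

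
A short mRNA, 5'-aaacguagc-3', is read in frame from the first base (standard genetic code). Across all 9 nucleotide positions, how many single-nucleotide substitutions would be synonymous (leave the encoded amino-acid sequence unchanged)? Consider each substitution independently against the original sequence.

5

Codon 1 (AAA, Lys): 1 synonymous substitution.
Codon 2 (CGU, Arg): 3 synonymous substitutions.
Codon 3 (AGC, Ser): 1 synonymous substitution.
Total: 1 + 3 + 1 = 5.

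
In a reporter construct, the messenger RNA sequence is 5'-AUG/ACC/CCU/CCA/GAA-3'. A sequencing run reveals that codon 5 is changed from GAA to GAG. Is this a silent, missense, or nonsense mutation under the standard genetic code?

silent

Position 15 falls in codon 5: GAA → Glu.
After the substitution the codon is GAG → Glu.
Both encode Glu, so the change is synonymous.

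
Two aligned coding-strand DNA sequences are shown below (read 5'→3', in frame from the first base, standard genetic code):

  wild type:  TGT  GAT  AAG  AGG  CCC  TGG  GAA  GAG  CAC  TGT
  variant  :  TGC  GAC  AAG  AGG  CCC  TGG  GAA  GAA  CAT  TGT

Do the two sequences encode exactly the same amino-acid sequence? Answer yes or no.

Codon 1: TGT Cys / TGC Cys — synonymous.
Codon 2: GAT Asp / GAC Asp — synonymous.
Codon 3: AAG Lys / AAG Lys — identical.
Codon 4: AGG Arg / AGG Arg — identical.
Codon 5: CCC Pro / CCC Pro — identical.
Codon 6: TGG Trp / TGG Trp — identical.
Codon 7: GAA Glu / GAA Glu — identical.
Codon 8: GAG Glu / GAA Glu — synonymous.
Codon 9: CAC His / CAT His — synonymous.
Codon 10: TGT Cys / TGT Cys — identical.
Nonsynonymous differences: 0 → same protein.

yes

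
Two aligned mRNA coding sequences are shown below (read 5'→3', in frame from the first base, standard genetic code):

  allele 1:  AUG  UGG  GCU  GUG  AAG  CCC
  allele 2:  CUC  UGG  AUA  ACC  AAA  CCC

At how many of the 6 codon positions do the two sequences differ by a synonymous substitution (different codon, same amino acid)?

1

Codon 1: AUG Met / CUC Leu — nonsynonymous.
Codon 2: UGG Trp / UGG Trp — identical.
Codon 3: GCU Ala / AUA Ile — nonsynonymous.
Codon 4: GUG Val / ACC Thr — nonsynonymous.
Codon 5: AAG Lys / AAA Lys — synonymous.
Codon 6: CCC Pro / CCC Pro — identical.
Synonymous differences: 1.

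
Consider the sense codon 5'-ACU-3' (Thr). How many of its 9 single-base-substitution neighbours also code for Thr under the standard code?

3

Position 1: none → 0 synonymous.
Position 2: none → 0 synonymous.
Position 3: ACC, ACA, ACG → 3 synonymous.
Total: 0 + 0 + 3 = 3.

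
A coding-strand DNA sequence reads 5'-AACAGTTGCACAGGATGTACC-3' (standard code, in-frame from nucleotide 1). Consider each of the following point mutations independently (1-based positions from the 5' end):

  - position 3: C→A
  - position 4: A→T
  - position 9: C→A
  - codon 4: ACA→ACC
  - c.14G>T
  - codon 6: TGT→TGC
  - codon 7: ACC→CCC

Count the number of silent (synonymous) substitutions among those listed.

2

Codon 1: AAC (Asn) → AAA (Lys) — missense.
Codon 2: AGT (Ser) → TGT (Cys) — missense.
Codon 3: TGC (Cys) → TGA (Stop) — nonsense.
Codon 4: ACA (Thr) → ACC (Thr) — synonymous.
Codon 5: GGA (Gly) → GTA (Val) — missense.
Codon 6: TGT (Cys) → TGC (Cys) — synonymous.
Codon 7: ACC (Thr) → CCC (Pro) — missense.
Synonymous: 2 of 7.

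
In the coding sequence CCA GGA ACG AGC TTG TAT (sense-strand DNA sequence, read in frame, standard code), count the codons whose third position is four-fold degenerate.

3

Codon 1 CCA (Pro): third position 4-fold.
Codon 2 GGA (Gly): third position 4-fold.
Codon 3 ACG (Thr): third position 4-fold.
Codon 4 AGC (Ser): third position 2-fold.
Codon 5 TTG (Leu): third position 2-fold.
Codon 6 TAT (Tyr): third position 2-fold.
Four-fold degenerate third positions: 3.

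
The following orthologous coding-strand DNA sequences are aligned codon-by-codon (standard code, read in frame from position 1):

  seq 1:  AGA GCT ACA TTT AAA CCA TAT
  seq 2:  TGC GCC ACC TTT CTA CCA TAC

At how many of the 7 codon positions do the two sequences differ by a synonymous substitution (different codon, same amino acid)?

3

Codon 1: AGA Arg / TGC Cys — nonsynonymous.
Codon 2: GCT Ala / GCC Ala — synonymous.
Codon 3: ACA Thr / ACC Thr — synonymous.
Codon 4: TTT Phe / TTT Phe — identical.
Codon 5: AAA Lys / CTA Leu — nonsynonymous.
Codon 6: CCA Pro / CCA Pro — identical.
Codon 7: TAT Tyr / TAC Tyr — synonymous.
Synonymous differences: 3.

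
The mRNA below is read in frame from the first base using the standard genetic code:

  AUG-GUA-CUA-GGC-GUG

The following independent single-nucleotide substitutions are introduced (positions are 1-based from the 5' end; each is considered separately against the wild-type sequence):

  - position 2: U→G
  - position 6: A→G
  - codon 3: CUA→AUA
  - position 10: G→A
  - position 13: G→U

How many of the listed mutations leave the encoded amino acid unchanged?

1

Codon 1: AUG (Met) → AGG (Arg) — missense.
Codon 2: GUA (Val) → GUG (Val) — synonymous.
Codon 3: CUA (Leu) → AUA (Ile) — missense.
Codon 4: GGC (Gly) → AGC (Ser) — missense.
Codon 5: GUG (Val) → UUG (Leu) — missense.
Synonymous: 1 of 5.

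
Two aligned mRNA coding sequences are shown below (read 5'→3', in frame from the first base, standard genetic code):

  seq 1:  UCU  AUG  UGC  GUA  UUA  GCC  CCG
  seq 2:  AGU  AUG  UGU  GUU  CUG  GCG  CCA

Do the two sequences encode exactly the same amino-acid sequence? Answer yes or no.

Codon 1: UCU Ser / AGU Ser — synonymous.
Codon 2: AUG Met / AUG Met — identical.
Codon 3: UGC Cys / UGU Cys — synonymous.
Codon 4: GUA Val / GUU Val — synonymous.
Codon 5: UUA Leu / CUG Leu — synonymous.
Codon 6: GCC Ala / GCG Ala — synonymous.
Codon 7: CCG Pro / CCA Pro — synonymous.
Nonsynonymous differences: 0 → same protein.

yes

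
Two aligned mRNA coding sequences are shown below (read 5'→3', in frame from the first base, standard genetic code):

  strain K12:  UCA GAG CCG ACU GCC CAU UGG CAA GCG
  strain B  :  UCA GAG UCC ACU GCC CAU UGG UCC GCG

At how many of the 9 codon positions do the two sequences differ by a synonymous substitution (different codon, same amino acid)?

Codon 1: UCA Ser / UCA Ser — identical.
Codon 2: GAG Glu / GAG Glu — identical.
Codon 3: CCG Pro / UCC Ser — nonsynonymous.
Codon 4: ACU Thr / ACU Thr — identical.
Codon 5: GCC Ala / GCC Ala — identical.
Codon 6: CAU His / CAU His — identical.
Codon 7: UGG Trp / UGG Trp — identical.
Codon 8: CAA Gln / UCC Ser — nonsynonymous.
Codon 9: GCG Ala / GCG Ala — identical.
Synonymous differences: 0.

0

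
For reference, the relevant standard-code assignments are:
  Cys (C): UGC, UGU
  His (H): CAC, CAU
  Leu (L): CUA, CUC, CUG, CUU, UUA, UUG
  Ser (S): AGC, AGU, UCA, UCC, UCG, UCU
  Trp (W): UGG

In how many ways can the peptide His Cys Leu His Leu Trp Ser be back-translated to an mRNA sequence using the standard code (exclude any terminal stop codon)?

1728

His: 2 codons.
Cys: 2 codons.
Leu: 6 codons.
His: 2 codons.
Leu: 6 codons.
Trp: 1 codon.
Ser: 6 codons.
2 × 2 × 6 × 2 × 6 × 1 × 6 = 1728.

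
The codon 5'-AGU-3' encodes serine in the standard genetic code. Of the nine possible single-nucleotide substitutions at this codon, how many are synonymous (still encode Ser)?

1

Position 1: none → 0 synonymous.
Position 2: none → 0 synonymous.
Position 3: AGC → 1 synonymous.
Total: 0 + 0 + 1 = 1.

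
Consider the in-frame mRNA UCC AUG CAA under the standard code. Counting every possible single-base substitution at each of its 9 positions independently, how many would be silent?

Codon 1 (UCC, Ser): 3 synonymous substitutions.
Codon 2 (AUG, Met): 0 synonymous substitutions.
Codon 3 (CAA, Gln): 1 synonymous substitution.
Total: 3 + 0 + 1 = 4.

4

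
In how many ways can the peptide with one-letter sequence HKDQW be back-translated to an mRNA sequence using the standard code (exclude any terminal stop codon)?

16

His: 2 codons.
Lys: 2 codons.
Asp: 2 codons.
Gln: 2 codons.
Trp: 1 codon.
2 × 2 × 2 × 2 × 1 = 16.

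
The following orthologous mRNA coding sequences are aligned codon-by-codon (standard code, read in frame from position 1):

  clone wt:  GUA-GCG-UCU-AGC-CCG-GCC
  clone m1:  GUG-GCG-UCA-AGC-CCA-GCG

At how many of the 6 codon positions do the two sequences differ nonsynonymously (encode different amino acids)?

0

Codon 1: GUA Val / GUG Val — synonymous.
Codon 2: GCG Ala / GCG Ala — identical.
Codon 3: UCU Ser / UCA Ser — synonymous.
Codon 4: AGC Ser / AGC Ser — identical.
Codon 5: CCG Pro / CCA Pro — synonymous.
Codon 6: GCC Ala / GCG Ala — synonymous.
Nonsynonymous differences: 0.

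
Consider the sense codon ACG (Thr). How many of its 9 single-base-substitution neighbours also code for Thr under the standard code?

Position 1: none → 0 synonymous.
Position 2: none → 0 synonymous.
Position 3: ACT, ACC, ACA → 3 synonymous.
Total: 0 + 0 + 3 = 3.

3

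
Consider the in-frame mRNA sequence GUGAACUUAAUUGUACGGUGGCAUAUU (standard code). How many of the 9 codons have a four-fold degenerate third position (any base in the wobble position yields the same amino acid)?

Codon 1 GUG (Val): third position 4-fold.
Codon 2 AAC (Asn): third position 2-fold.
Codon 3 UUA (Leu): third position 2-fold.
Codon 4 AUU (Ile): third position 3-fold.
Codon 5 GUA (Val): third position 4-fold.
Codon 6 CGG (Arg): third position 4-fold.
Codon 7 UGG (Trp): third position 1-fold.
Codon 8 CAU (His): third position 2-fold.
Codon 9 AUU (Ile): third position 3-fold.
Four-fold degenerate third positions: 3.

3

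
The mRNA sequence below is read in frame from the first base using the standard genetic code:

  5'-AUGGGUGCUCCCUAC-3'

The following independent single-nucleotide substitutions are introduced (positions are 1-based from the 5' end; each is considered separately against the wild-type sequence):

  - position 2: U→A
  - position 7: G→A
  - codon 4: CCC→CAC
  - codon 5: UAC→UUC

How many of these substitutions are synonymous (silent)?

Codon 1: AUG (Met) → AAG (Lys) — missense.
Codon 3: GCU (Ala) → ACU (Thr) — missense.
Codon 4: CCC (Pro) → CAC (His) — missense.
Codon 5: UAC (Tyr) → UUC (Phe) — missense.
Synonymous: 0 of 4.

0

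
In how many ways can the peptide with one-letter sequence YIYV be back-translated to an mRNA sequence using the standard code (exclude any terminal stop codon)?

48

Tyr: 2 codons.
Ile: 3 codons.
Tyr: 2 codons.
Val: 4 codons.
2 × 3 × 2 × 4 = 48.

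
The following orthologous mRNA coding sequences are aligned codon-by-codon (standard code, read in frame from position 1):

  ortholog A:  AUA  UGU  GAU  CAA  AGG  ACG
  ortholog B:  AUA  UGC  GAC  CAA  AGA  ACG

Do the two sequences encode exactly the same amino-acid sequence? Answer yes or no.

yes

Codon 1: AUA Ile / AUA Ile — identical.
Codon 2: UGU Cys / UGC Cys — synonymous.
Codon 3: GAU Asp / GAC Asp — synonymous.
Codon 4: CAA Gln / CAA Gln — identical.
Codon 5: AGG Arg / AGA Arg — synonymous.
Codon 6: ACG Thr / ACG Thr — identical.
Nonsynonymous differences: 0 → same protein.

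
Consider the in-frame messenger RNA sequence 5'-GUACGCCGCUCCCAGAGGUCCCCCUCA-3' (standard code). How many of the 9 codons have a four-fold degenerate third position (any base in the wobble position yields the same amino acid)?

7

Codon 1 GUA (Val): third position 4-fold.
Codon 2 CGC (Arg): third position 4-fold.
Codon 3 CGC (Arg): third position 4-fold.
Codon 4 UCC (Ser): third position 4-fold.
Codon 5 CAG (Gln): third position 2-fold.
Codon 6 AGG (Arg): third position 2-fold.
Codon 7 UCC (Ser): third position 4-fold.
Codon 8 CCC (Pro): third position 4-fold.
Codon 9 UCA (Ser): third position 4-fold.
Four-fold degenerate third positions: 7.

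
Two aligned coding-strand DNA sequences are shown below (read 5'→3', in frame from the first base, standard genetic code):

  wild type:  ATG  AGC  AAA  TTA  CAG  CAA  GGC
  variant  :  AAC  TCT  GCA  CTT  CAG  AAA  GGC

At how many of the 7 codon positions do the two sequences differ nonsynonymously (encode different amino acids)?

3

Codon 1: ATG Met / AAC Asn — nonsynonymous.
Codon 2: AGC Ser / TCT Ser — synonymous.
Codon 3: AAA Lys / GCA Ala — nonsynonymous.
Codon 4: TTA Leu / CTT Leu — synonymous.
Codon 5: CAG Gln / CAG Gln — identical.
Codon 6: CAA Gln / AAA Lys — nonsynonymous.
Codon 7: GGC Gly / GGC Gly — identical.
Nonsynonymous differences: 3.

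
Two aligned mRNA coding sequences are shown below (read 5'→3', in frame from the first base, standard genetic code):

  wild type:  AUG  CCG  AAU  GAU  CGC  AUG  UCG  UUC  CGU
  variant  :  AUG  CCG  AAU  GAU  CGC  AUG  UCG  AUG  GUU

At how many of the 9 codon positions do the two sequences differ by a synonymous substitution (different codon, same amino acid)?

0

Codon 1: AUG Met / AUG Met — identical.
Codon 2: CCG Pro / CCG Pro — identical.
Codon 3: AAU Asn / AAU Asn — identical.
Codon 4: GAU Asp / GAU Asp — identical.
Codon 5: CGC Arg / CGC Arg — identical.
Codon 6: AUG Met / AUG Met — identical.
Codon 7: UCG Ser / UCG Ser — identical.
Codon 8: UUC Phe / AUG Met — nonsynonymous.
Codon 9: CGU Arg / GUU Val — nonsynonymous.
Synonymous differences: 0.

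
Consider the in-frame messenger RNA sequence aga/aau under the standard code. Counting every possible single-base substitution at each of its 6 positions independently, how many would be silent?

Codon 1 (AGA, Arg): 2 synonymous substitutions.
Codon 2 (AAU, Asn): 1 synonymous substitution.
Total: 2 + 1 = 3.

3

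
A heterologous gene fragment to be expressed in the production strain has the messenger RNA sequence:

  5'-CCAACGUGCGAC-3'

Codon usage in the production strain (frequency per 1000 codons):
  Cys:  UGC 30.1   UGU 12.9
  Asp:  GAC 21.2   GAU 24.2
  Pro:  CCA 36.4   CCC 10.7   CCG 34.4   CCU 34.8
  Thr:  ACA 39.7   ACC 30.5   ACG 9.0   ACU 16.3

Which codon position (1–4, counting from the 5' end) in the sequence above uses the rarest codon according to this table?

Codon 1 CCA (Pro): 36.4 per 1000.
Codon 2 ACG (Thr): 9.0 per 1000.
Codon 3 UGC (Cys): 30.1 per 1000.
Codon 4 GAC (Asp): 21.2 per 1000.
Lowest frequency is 9.0 at codon 2.

2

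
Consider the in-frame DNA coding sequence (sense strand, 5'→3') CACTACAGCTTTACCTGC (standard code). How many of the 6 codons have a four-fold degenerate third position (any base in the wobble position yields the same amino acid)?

1

Codon 1 CAC (His): third position 2-fold.
Codon 2 TAC (Tyr): third position 2-fold.
Codon 3 AGC (Ser): third position 2-fold.
Codon 4 TTT (Phe): third position 2-fold.
Codon 5 ACC (Thr): third position 4-fold.
Codon 6 TGC (Cys): third position 2-fold.
Four-fold degenerate third positions: 1.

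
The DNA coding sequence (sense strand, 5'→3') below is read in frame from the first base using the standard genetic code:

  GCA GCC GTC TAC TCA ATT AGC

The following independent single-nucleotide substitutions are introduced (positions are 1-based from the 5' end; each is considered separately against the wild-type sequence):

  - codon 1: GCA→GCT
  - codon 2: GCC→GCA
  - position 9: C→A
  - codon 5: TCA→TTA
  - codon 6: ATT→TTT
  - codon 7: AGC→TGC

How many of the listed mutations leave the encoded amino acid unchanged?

Codon 1: GCA (Ala) → GCT (Ala) — synonymous.
Codon 2: GCC (Ala) → GCA (Ala) — synonymous.
Codon 3: GTC (Val) → GTA (Val) — synonymous.
Codon 5: TCA (Ser) → TTA (Leu) — missense.
Codon 6: ATT (Ile) → TTT (Phe) — missense.
Codon 7: AGC (Ser) → TGC (Cys) — missense.
Synonymous: 3 of 6.

3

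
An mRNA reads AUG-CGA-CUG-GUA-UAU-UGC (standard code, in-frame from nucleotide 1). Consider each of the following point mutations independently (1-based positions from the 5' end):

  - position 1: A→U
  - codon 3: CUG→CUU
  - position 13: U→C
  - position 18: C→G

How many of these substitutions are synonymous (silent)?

1

Codon 1: AUG (Met) → UUG (Leu) — missense.
Codon 3: CUG (Leu) → CUU (Leu) — synonymous.
Codon 5: UAU (Tyr) → CAU (His) — missense.
Codon 6: UGC (Cys) → UGG (Trp) — missense.
Synonymous: 1 of 4.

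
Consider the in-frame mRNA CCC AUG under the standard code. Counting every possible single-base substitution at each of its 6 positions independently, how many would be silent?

Codon 1 (CCC, Pro): 3 synonymous substitutions.
Codon 2 (AUG, Met): 0 synonymous substitutions.
Total: 3 + 0 = 3.

3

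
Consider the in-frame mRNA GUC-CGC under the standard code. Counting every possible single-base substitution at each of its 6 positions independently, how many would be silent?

6

Codon 1 (GUC, Val): 3 synonymous substitutions.
Codon 2 (CGC, Arg): 3 synonymous substitutions.
Total: 3 + 3 = 6.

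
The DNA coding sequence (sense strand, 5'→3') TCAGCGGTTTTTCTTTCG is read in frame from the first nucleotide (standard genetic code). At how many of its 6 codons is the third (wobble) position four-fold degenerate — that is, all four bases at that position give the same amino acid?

Codon 1 TCA (Ser): third position 4-fold.
Codon 2 GCG (Ala): third position 4-fold.
Codon 3 GTT (Val): third position 4-fold.
Codon 4 TTT (Phe): third position 2-fold.
Codon 5 CTT (Leu): third position 4-fold.
Codon 6 TCG (Ser): third position 4-fold.
Four-fold degenerate third positions: 5.

5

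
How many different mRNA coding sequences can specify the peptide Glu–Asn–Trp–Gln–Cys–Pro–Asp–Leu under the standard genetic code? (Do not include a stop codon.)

Glu: 2 codons.
Asn: 2 codons.
Trp: 1 codon.
Gln: 2 codons.
Cys: 2 codons.
Pro: 4 codons.
Asp: 2 codons.
Leu: 6 codons.
2 × 2 × 1 × 2 × 2 × 4 × 2 × 6 = 768.

768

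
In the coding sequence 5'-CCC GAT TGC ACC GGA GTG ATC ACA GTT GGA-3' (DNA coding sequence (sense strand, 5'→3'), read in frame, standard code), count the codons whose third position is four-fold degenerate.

7

Codon 1 CCC (Pro): third position 4-fold.
Codon 2 GAT (Asp): third position 2-fold.
Codon 3 TGC (Cys): third position 2-fold.
Codon 4 ACC (Thr): third position 4-fold.
Codon 5 GGA (Gly): third position 4-fold.
Codon 6 GTG (Val): third position 4-fold.
Codon 7 ATC (Ile): third position 3-fold.
Codon 8 ACA (Thr): third position 4-fold.
Codon 9 GTT (Val): third position 4-fold.
Codon 10 GGA (Gly): third position 4-fold.
Four-fold degenerate third positions: 7.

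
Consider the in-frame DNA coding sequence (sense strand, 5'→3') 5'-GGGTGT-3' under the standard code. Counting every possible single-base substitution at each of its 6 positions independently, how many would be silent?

Codon 1 (GGG, Gly): 3 synonymous substitutions.
Codon 2 (TGT, Cys): 1 synonymous substitution.
Total: 3 + 1 = 4.

4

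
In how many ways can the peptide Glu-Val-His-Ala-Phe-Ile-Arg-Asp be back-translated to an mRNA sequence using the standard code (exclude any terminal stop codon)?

Glu: 2 codons.
Val: 4 codons.
His: 2 codons.
Ala: 4 codons.
Phe: 2 codons.
Ile: 3 codons.
Arg: 6 codons.
Asp: 2 codons.
2 × 4 × 2 × 4 × 2 × 3 × 6 × 2 = 4608.

4608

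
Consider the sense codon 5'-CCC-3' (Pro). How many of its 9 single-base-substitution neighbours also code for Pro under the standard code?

Position 1: none → 0 synonymous.
Position 2: none → 0 synonymous.
Position 3: CCU, CCA, CCG → 3 synonymous.
Total: 0 + 0 + 3 = 3.

3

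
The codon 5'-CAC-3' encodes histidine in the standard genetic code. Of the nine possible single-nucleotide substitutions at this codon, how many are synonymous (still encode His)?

Position 1: none → 0 synonymous.
Position 2: none → 0 synonymous.
Position 3: CAU → 1 synonymous.
Total: 0 + 0 + 1 = 1.

1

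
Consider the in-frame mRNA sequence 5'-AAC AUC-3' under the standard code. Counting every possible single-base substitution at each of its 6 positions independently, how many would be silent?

3

Codon 1 (AAC, Asn): 1 synonymous substitution.
Codon 2 (AUC, Ile): 2 synonymous substitutions.
Total: 1 + 2 = 3.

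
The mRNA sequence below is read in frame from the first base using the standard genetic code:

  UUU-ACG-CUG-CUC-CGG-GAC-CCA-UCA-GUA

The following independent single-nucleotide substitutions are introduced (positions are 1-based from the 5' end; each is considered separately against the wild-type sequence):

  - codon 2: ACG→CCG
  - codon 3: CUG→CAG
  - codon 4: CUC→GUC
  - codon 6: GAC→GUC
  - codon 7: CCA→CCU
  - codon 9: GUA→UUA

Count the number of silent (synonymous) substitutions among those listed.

Codon 2: ACG (Thr) → CCG (Pro) — missense.
Codon 3: CUG (Leu) → CAG (Gln) — missense.
Codon 4: CUC (Leu) → GUC (Val) — missense.
Codon 6: GAC (Asp) → GUC (Val) — missense.
Codon 7: CCA (Pro) → CCU (Pro) — synonymous.
Codon 9: GUA (Val) → UUA (Leu) — missense.
Synonymous: 1 of 6.

1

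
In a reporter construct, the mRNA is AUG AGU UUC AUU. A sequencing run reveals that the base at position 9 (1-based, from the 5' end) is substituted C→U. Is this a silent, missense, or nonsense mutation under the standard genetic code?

silent

Position 9 falls in codon 3: UUC → Phe.
After the substitution the codon is UUU → Phe.
Both encode Phe, so the change is synonymous.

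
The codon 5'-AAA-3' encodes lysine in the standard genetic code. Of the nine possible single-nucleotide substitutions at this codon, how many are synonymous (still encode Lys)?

1

Position 1: none → 0 synonymous.
Position 2: none → 0 synonymous.
Position 3: AAG → 1 synonymous.
Total: 0 + 0 + 1 = 1.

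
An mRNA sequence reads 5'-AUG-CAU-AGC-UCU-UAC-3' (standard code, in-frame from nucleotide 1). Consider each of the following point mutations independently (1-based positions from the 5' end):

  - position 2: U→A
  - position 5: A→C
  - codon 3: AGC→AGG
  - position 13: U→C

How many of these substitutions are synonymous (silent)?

Codon 1: AUG (Met) → AAG (Lys) — missense.
Codon 2: CAU (His) → CCU (Pro) — missense.
Codon 3: AGC (Ser) → AGG (Arg) — missense.
Codon 5: UAC (Tyr) → CAC (His) — missense.
Synonymous: 0 of 4.

0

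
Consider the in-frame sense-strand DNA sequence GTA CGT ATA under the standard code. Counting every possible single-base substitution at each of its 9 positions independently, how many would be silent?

Codon 1 (GTA, Val): 3 synonymous substitutions.
Codon 2 (CGT, Arg): 3 synonymous substitutions.
Codon 3 (ATA, Ile): 2 synonymous substitutions.
Total: 3 + 3 + 2 = 8.

8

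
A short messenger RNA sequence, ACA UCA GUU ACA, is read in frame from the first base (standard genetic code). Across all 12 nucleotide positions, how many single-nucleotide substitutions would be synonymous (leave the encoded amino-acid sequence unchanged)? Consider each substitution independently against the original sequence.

Codon 1 (ACA, Thr): 3 synonymous substitutions.
Codon 2 (UCA, Ser): 3 synonymous substitutions.
Codon 3 (GUU, Val): 3 synonymous substitutions.
Codon 4 (ACA, Thr): 3 synonymous substitutions.
Total: 3 + 3 + 3 + 3 = 12.

12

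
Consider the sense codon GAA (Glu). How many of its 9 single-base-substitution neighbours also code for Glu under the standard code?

Position 1: none → 0 synonymous.
Position 2: none → 0 synonymous.
Position 3: GAG → 1 synonymous.
Total: 0 + 0 + 1 = 1.

1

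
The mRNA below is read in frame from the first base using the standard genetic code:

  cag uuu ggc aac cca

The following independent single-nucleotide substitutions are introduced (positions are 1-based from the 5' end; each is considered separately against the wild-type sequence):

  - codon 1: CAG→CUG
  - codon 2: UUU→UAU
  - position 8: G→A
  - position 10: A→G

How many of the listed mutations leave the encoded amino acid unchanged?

Codon 1: CAG (Gln) → CUG (Leu) — missense.
Codon 2: UUU (Phe) → UAU (Tyr) — missense.
Codon 3: GGC (Gly) → GAC (Asp) — missense.
Codon 4: AAC (Asn) → GAC (Asp) — missense.
Synonymous: 0 of 4.

0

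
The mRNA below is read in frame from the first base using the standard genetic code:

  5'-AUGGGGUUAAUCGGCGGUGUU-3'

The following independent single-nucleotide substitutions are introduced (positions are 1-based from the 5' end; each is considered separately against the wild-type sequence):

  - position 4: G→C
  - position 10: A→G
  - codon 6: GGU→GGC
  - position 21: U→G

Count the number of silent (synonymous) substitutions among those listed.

2

Codon 2: GGG (Gly) → CGG (Arg) — missense.
Codon 4: AUC (Ile) → GUC (Val) — missense.
Codon 6: GGU (Gly) → GGC (Gly) — synonymous.
Codon 7: GUU (Val) → GUG (Val) — synonymous.
Synonymous: 2 of 4.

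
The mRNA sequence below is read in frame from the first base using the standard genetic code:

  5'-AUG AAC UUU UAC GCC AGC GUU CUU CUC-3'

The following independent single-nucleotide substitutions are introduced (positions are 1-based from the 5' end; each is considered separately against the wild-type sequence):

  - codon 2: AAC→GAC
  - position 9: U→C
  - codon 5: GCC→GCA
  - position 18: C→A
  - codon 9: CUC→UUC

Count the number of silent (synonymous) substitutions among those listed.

2

Codon 2: AAC (Asn) → GAC (Asp) — missense.
Codon 3: UUU (Phe) → UUC (Phe) — synonymous.
Codon 5: GCC (Ala) → GCA (Ala) — synonymous.
Codon 6: AGC (Ser) → AGA (Arg) — missense.
Codon 9: CUC (Leu) → UUC (Phe) — missense.
Synonymous: 2 of 5.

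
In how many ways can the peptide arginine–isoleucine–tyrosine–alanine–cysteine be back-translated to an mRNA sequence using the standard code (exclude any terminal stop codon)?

Arg: 6 codons.
Ile: 3 codons.
Tyr: 2 codons.
Ala: 4 codons.
Cys: 2 codons.
6 × 3 × 2 × 4 × 2 = 288.

288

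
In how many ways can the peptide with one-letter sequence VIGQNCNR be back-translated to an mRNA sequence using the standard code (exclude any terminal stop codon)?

4608

Val: 4 codons.
Ile: 3 codons.
Gly: 4 codons.
Gln: 2 codons.
Asn: 2 codons.
Cys: 2 codons.
Asn: 2 codons.
Arg: 6 codons.
4 × 3 × 4 × 2 × 2 × 2 × 2 × 6 = 4608.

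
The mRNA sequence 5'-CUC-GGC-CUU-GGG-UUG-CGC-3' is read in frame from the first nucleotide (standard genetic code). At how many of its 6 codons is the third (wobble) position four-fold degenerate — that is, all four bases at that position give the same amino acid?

Codon 1 CUC (Leu): third position 4-fold.
Codon 2 GGC (Gly): third position 4-fold.
Codon 3 CUU (Leu): third position 4-fold.
Codon 4 GGG (Gly): third position 4-fold.
Codon 5 UUG (Leu): third position 2-fold.
Codon 6 CGC (Arg): third position 4-fold.
Four-fold degenerate third positions: 5.

5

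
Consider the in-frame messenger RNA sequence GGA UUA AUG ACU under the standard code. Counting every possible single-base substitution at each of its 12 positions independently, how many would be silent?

Codon 1 (GGA, Gly): 3 synonymous substitutions.
Codon 2 (UUA, Leu): 2 synonymous substitutions.
Codon 3 (AUG, Met): 0 synonymous substitutions.
Codon 4 (ACU, Thr): 3 synonymous substitutions.
Total: 3 + 2 + 0 + 3 = 8.

8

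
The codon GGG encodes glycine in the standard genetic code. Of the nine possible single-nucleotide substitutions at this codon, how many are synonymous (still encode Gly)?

3

Position 1: none → 0 synonymous.
Position 2: none → 0 synonymous.
Position 3: GGT, GGC, GGA → 3 synonymous.
Total: 0 + 0 + 3 = 3.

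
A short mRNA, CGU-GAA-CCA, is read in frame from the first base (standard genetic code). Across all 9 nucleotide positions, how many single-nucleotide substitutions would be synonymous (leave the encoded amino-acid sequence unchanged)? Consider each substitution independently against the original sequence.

Codon 1 (CGU, Arg): 3 synonymous substitutions.
Codon 2 (GAA, Glu): 1 synonymous substitution.
Codon 3 (CCA, Pro): 3 synonymous substitutions.
Total: 3 + 1 + 3 = 7.

7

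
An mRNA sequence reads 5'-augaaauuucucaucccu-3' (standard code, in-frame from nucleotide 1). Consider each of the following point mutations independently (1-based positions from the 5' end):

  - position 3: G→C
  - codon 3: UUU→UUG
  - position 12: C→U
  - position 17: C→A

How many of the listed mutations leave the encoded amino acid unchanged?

1

Codon 1: AUG (Met) → AUC (Ile) — missense.
Codon 3: UUU (Phe) → UUG (Leu) — missense.
Codon 4: CUC (Leu) → CUU (Leu) — synonymous.
Codon 6: CCU (Pro) → CAU (His) — missense.
Synonymous: 1 of 4.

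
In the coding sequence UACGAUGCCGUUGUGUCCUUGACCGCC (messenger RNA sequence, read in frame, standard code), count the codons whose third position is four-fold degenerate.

6

Codon 1 UAC (Tyr): third position 2-fold.
Codon 2 GAU (Asp): third position 2-fold.
Codon 3 GCC (Ala): third position 4-fold.
Codon 4 GUU (Val): third position 4-fold.
Codon 5 GUG (Val): third position 4-fold.
Codon 6 UCC (Ser): third position 4-fold.
Codon 7 UUG (Leu): third position 2-fold.
Codon 8 ACC (Thr): third position 4-fold.
Codon 9 GCC (Ala): third position 4-fold.
Four-fold degenerate third positions: 6.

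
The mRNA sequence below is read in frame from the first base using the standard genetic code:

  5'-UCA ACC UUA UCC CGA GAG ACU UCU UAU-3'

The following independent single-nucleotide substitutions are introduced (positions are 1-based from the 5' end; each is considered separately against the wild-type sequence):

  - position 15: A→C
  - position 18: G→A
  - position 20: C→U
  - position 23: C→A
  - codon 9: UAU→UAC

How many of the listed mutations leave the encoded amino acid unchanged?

Codon 5: CGA (Arg) → CGC (Arg) — synonymous.
Codon 6: GAG (Glu) → GAA (Glu) — synonymous.
Codon 7: ACU (Thr) → AUU (Ile) — missense.
Codon 8: UCU (Ser) → UAU (Tyr) — missense.
Codon 9: UAU (Tyr) → UAC (Tyr) — synonymous.
Synonymous: 3 of 5.

3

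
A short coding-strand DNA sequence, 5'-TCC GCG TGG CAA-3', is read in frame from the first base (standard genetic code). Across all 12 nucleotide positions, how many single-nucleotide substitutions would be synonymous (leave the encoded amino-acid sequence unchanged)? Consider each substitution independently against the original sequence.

7

Codon 1 (TCC, Ser): 3 synonymous substitutions.
Codon 2 (GCG, Ala): 3 synonymous substitutions.
Codon 3 (TGG, Trp): 0 synonymous substitutions.
Codon 4 (CAA, Gln): 1 synonymous substitution.
Total: 3 + 3 + 0 + 1 = 7.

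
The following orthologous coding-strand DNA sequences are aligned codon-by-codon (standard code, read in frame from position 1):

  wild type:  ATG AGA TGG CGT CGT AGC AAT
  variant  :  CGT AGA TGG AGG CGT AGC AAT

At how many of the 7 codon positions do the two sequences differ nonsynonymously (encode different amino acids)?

1

Codon 1: ATG Met / CGT Arg — nonsynonymous.
Codon 2: AGA Arg / AGA Arg — identical.
Codon 3: TGG Trp / TGG Trp — identical.
Codon 4: CGT Arg / AGG Arg — synonymous.
Codon 5: CGT Arg / CGT Arg — identical.
Codon 6: AGC Ser / AGC Ser — identical.
Codon 7: AAT Asn / AAT Asn — identical.
Nonsynonymous differences: 1.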